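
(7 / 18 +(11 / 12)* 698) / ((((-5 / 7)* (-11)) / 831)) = 11172518 / 165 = 67712.23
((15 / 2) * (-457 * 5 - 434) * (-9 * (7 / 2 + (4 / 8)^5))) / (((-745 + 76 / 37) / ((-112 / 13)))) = 511566255 / 68068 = 7515.52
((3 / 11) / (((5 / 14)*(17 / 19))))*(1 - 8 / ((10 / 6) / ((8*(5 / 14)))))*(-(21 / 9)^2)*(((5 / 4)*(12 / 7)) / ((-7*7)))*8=-27056 / 1309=-20.67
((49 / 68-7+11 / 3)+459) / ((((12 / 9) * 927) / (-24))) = -93103 / 10506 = -8.86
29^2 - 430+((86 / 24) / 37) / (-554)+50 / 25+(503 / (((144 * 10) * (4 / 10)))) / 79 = 192616088567 / 466370496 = 413.01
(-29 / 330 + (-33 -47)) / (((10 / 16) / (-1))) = 105716 / 825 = 128.14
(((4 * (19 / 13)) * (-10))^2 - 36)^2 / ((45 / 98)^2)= 3136959689410624 / 57836025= 54238853.54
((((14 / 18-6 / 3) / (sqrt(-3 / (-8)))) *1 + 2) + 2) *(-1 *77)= -154.32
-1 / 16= -0.06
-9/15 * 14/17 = -42/85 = -0.49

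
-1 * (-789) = 789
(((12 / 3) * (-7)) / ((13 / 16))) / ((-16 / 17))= 476 / 13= 36.62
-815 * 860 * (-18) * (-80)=-1009296000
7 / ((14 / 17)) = 17 / 2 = 8.50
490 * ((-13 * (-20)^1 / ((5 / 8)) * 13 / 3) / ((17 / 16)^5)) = 2778642513920 / 4259571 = 652329.19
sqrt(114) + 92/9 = 20.90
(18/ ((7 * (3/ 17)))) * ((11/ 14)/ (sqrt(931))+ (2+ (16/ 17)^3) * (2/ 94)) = 561 * sqrt(19)/ 6517+ 83532/ 95081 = 1.25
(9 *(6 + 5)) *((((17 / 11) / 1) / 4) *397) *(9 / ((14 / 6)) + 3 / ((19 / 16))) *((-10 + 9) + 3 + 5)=51569109 / 76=678540.91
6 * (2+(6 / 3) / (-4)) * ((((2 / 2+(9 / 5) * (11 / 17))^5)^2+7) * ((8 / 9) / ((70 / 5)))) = 178476759182153747260604 / 137812083038505859375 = 1295.07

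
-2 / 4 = -1 / 2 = -0.50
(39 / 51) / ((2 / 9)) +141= 4911 / 34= 144.44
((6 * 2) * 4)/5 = 48/5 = 9.60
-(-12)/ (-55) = -12/ 55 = -0.22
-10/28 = -5/14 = -0.36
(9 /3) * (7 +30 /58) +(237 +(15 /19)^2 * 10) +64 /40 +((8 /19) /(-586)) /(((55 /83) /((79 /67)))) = 3022346962389 /11303431645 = 267.38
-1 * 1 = -1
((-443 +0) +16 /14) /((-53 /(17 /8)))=52581 /2968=17.72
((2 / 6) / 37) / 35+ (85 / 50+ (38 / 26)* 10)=1648043 / 101010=16.32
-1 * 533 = -533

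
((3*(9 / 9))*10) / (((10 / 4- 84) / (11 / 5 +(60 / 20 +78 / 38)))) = -8268 / 3097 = -2.67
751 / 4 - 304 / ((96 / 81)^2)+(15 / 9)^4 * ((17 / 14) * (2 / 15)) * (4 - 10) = -1312445 / 36288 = -36.17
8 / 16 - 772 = -771.50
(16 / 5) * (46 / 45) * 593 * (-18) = -872896 / 25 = -34915.84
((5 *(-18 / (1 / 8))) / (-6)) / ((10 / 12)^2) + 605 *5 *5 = 76489 / 5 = 15297.80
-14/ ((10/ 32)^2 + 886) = -3584/ 226841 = -0.02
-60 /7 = -8.57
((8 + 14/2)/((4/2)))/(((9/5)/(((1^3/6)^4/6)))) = 0.00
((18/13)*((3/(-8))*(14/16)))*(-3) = 567/416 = 1.36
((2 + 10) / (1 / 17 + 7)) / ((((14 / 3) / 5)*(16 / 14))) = 51 / 32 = 1.59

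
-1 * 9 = -9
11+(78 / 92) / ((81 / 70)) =7286 / 621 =11.73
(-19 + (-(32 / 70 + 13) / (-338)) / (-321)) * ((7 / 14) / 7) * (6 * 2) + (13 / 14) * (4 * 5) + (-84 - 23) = -104.71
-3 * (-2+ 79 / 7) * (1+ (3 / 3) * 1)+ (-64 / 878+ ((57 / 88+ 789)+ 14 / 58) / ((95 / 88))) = 5722243511 / 8466115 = 675.90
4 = 4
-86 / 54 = -43 / 27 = -1.59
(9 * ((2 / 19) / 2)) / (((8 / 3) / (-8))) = -27 / 19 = -1.42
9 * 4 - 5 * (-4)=56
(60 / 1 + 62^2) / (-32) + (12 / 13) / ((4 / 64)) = -1394 / 13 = -107.23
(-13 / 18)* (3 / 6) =-13 / 36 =-0.36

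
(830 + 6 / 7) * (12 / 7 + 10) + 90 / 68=16217213 / 1666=9734.22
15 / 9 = 5 / 3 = 1.67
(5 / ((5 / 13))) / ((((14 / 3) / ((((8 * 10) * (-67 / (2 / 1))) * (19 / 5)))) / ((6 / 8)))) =-148941 / 7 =-21277.29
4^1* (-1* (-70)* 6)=1680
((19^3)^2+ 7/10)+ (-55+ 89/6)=705687623/15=47045841.53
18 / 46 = 9 / 23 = 0.39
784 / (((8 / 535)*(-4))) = -26215 / 2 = -13107.50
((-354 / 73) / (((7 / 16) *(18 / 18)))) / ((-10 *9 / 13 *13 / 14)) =1888 / 1095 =1.72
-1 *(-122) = 122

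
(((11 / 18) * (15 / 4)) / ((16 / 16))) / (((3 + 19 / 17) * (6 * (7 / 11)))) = 0.15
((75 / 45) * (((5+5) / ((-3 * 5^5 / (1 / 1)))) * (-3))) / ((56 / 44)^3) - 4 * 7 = -14404669 / 514500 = -28.00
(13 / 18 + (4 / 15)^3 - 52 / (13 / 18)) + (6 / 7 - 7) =-3657229 / 47250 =-77.40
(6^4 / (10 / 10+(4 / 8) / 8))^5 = 3833759992447475122176 / 1419857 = 2700102892366960.28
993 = 993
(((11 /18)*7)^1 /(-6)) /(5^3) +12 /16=2512 /3375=0.74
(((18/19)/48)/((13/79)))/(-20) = -237/39520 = -0.01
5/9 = 0.56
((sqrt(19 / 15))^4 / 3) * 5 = 361 / 135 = 2.67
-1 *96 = -96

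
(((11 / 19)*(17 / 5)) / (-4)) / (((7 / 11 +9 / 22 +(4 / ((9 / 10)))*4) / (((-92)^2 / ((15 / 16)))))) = -417850752 / 1770325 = -236.03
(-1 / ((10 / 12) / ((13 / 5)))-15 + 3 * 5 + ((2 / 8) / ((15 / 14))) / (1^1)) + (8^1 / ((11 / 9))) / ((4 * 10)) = -4493 / 1650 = -2.72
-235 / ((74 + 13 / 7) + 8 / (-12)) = -4935 / 1579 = -3.13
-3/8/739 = -3/5912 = -0.00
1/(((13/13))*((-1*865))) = -1/865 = -0.00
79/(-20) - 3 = -139/20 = -6.95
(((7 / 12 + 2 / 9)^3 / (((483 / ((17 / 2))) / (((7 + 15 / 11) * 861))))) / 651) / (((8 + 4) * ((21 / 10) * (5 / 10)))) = 84995665 / 10524263904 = 0.01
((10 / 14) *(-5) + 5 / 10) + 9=83 / 14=5.93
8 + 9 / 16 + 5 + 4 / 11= 2451 / 176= 13.93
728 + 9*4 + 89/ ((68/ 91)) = 60051/ 68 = 883.10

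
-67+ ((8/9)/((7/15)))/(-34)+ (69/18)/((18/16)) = -204503/3213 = -63.65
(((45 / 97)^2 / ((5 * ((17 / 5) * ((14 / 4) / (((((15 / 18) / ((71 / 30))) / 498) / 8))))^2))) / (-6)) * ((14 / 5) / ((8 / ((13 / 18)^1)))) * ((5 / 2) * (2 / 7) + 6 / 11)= -0.00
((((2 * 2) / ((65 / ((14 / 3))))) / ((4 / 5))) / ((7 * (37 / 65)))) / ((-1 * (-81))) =10 / 8991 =0.00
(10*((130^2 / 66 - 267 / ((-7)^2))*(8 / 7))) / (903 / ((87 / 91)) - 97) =470077240 / 139099191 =3.38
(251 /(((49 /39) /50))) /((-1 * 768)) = -81575 /6272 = -13.01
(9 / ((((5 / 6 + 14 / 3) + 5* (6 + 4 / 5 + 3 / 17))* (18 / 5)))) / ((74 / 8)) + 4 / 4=51141 / 50801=1.01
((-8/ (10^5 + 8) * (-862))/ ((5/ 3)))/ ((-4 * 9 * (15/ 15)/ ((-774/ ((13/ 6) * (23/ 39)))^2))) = -516403512/ 1224635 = -421.68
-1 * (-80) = 80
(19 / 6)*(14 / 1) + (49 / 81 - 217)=-13937 / 81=-172.06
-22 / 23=-0.96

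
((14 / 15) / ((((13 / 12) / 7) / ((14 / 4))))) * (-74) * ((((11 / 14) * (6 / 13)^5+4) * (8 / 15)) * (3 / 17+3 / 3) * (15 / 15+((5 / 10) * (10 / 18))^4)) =-31977429510045376 / 8075516931495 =-3959.80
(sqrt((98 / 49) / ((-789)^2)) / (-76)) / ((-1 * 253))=sqrt(2) / 15170892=0.00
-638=-638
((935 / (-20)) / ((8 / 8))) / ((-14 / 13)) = 2431 / 56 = 43.41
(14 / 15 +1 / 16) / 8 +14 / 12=2479 / 1920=1.29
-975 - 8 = -983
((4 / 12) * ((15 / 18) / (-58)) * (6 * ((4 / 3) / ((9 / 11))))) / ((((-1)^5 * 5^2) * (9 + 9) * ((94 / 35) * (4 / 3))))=77 / 2649672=0.00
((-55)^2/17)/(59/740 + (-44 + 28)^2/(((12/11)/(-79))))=-6715500/699646271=-0.01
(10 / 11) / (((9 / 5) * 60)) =5 / 594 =0.01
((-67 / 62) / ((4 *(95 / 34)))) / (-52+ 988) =-1139 / 11026080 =-0.00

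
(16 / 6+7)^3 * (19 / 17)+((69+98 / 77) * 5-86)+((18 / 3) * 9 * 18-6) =11314456 / 5049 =2240.93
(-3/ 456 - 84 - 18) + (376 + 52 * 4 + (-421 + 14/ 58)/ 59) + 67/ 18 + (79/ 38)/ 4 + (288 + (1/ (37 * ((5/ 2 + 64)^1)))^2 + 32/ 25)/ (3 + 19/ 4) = 596997734596971683/ 1156008274992900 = 516.43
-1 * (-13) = 13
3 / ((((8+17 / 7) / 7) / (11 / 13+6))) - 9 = 4542 / 949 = 4.79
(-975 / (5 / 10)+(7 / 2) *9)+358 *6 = 459 / 2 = 229.50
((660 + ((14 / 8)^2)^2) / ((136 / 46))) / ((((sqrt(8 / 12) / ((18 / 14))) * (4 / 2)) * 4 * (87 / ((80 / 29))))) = 2038605 * sqrt(6) / 3533824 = 1.41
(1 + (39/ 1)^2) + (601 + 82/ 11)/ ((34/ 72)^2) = 13512566/ 3179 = 4250.57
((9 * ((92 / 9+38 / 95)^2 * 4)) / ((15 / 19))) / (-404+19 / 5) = -17364784 / 1350675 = -12.86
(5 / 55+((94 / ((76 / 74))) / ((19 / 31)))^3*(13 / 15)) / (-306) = -11201853355786781 / 1187673265845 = -9431.76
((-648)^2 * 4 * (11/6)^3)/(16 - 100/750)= 77623920/119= 652301.85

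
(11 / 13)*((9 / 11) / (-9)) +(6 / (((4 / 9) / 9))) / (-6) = -1057 / 52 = -20.33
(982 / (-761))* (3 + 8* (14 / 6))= -63830 / 2283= -27.96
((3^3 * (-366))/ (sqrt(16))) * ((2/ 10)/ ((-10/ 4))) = 4941/ 25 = 197.64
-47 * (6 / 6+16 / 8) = -141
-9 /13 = -0.69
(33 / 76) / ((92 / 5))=165 / 6992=0.02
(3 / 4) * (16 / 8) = 1.50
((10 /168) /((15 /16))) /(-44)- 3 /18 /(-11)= 19 /1386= 0.01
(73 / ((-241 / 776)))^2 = 3208995904 / 58081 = 55250.36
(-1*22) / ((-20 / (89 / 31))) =979 / 310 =3.16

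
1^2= 1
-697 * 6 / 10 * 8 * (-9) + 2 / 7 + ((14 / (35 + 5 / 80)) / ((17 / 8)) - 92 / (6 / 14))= 3326401466 / 111265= 29896.21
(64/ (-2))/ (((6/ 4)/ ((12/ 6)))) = -128/ 3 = -42.67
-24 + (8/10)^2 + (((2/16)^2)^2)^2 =-9797894119/419430400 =-23.36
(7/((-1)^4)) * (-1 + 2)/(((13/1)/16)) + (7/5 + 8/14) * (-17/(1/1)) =-11329/455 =-24.90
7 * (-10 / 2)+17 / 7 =-228 / 7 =-32.57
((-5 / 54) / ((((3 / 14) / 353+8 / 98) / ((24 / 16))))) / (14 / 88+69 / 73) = -27778982 / 18164187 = -1.53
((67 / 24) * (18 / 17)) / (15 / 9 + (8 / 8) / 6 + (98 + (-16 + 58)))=603 / 28934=0.02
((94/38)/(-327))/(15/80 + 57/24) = -752/254733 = -0.00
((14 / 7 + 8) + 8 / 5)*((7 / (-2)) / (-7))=29 / 5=5.80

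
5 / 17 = 0.29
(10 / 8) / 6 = 5 / 24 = 0.21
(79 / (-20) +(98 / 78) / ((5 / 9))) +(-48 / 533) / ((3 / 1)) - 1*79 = -860459 / 10660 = -80.72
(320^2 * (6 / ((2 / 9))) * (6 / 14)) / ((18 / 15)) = 6912000 / 7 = 987428.57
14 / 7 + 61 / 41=143 / 41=3.49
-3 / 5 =-0.60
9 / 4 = 2.25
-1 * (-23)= 23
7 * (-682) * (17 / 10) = -40579 / 5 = -8115.80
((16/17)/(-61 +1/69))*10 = -690/4471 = -0.15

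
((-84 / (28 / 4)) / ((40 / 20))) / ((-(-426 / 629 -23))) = -3774 / 14893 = -0.25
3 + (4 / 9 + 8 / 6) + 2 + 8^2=637 / 9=70.78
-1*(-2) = 2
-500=-500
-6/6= -1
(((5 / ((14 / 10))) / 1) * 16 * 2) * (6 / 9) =1600 / 21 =76.19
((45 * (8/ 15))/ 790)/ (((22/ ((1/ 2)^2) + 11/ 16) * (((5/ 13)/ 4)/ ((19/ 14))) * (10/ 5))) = 15808/ 6539225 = 0.00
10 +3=13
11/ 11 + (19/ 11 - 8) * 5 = -30.36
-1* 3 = -3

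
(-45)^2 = 2025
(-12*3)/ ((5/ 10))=-72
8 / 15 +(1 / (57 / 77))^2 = 38309 / 16245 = 2.36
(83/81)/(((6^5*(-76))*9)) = -83/430821504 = -0.00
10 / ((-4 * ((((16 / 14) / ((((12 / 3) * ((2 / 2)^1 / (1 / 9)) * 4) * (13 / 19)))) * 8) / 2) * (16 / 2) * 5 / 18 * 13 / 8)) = -567 / 38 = -14.92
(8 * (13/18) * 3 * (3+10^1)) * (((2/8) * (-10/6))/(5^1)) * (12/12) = -18.78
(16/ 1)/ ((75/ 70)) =224/ 15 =14.93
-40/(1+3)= -10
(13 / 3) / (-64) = -13 / 192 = -0.07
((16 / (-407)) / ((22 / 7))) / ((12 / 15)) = -70 / 4477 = -0.02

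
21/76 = 0.28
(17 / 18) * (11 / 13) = 187 / 234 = 0.80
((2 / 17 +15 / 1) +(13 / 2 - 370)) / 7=-49.77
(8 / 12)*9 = 6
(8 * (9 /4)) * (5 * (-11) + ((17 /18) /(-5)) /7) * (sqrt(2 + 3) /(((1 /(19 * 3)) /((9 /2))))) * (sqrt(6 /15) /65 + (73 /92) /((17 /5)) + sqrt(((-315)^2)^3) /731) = -10227876618397869 * sqrt(5) /941528 - 17784171 * sqrt(2) /4550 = -24290549605.13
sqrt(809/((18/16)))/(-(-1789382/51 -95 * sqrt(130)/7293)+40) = -35530 * sqrt(52585)/2524030123063941+47904415702 * sqrt(1618)/2524030123063941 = 0.00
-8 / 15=-0.53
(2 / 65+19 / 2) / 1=1239 / 130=9.53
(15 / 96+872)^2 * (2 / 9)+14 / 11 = 952011067 / 5632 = 169036.06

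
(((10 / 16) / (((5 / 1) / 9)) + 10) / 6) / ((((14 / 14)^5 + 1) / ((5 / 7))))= 445 / 672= 0.66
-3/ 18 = -1/ 6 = -0.17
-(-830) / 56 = 415 / 28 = 14.82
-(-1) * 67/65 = 67/65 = 1.03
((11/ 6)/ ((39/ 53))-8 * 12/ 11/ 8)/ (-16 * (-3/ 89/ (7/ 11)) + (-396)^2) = 2245915/ 251471810304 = 0.00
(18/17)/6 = 3/17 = 0.18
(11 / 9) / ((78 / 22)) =121 / 351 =0.34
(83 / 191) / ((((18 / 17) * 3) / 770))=543235 / 5157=105.34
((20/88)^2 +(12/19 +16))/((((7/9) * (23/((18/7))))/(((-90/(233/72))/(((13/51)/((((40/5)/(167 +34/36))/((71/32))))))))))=-193105988997120/34376572748089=-5.62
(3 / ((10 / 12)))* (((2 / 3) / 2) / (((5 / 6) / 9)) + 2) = 504 / 25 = 20.16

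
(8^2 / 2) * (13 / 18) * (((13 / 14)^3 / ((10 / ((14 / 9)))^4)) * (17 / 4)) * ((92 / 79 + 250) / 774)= 11239696013 / 752210448750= 0.01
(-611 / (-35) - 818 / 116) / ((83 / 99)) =2091177 / 168490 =12.41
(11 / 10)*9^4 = 72171 / 10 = 7217.10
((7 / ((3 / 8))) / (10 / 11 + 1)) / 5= 88 / 45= 1.96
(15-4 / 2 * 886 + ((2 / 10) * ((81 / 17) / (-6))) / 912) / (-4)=90801769 / 206720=439.25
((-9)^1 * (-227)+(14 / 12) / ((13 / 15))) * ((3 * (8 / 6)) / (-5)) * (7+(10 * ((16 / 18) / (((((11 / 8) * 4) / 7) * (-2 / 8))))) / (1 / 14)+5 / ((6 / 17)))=6444748097 / 6435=1001514.86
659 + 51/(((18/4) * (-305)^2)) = 183910459/279075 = 659.00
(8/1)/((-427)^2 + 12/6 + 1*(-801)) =4/90765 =0.00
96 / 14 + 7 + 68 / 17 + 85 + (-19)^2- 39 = 2974 / 7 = 424.86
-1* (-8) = 8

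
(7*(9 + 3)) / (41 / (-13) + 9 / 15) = -2730 / 83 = -32.89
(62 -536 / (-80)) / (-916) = -3 / 40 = -0.08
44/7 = 6.29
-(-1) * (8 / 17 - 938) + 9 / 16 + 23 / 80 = -936.68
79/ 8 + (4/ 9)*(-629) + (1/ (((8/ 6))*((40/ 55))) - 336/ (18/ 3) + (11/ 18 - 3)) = -94187/ 288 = -327.04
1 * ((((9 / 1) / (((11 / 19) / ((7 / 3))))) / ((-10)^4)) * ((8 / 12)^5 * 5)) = 266 / 111375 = 0.00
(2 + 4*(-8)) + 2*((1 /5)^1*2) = -146 /5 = -29.20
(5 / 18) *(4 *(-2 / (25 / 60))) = -16 / 3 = -5.33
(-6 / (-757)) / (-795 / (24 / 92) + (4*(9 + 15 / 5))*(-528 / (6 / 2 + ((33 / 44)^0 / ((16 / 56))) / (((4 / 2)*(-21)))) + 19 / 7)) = -420 / 615032977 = -0.00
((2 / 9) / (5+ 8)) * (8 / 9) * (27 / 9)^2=16 / 117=0.14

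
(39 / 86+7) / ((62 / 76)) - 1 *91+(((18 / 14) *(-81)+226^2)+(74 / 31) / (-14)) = 50889.82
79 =79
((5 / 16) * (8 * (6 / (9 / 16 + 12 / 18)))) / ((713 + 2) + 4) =720 / 42421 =0.02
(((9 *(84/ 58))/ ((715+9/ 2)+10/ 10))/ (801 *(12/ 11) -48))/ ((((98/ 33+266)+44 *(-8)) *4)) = -2079/ 31519239280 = -0.00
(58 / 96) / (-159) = -29 / 7632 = -0.00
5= 5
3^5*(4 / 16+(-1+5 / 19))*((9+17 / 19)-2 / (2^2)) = -3209787 / 2888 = -1111.42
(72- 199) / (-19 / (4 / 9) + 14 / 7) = 3.12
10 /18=5 /9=0.56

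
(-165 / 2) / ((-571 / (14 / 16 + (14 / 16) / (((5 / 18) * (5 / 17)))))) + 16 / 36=870869 / 411120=2.12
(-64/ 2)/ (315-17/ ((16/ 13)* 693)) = -354816/ 3492499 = -0.10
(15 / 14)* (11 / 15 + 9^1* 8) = 1091 / 14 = 77.93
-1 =-1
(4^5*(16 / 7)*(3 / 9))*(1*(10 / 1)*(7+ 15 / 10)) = 1392640 / 21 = 66316.19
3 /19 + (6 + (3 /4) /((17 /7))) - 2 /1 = 5771 /1292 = 4.47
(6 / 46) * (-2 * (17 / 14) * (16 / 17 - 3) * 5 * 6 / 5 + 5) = 105 / 23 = 4.57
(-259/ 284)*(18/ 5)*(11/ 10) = -25641/ 7100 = -3.61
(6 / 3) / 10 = 1 / 5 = 0.20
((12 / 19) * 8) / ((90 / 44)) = 2.47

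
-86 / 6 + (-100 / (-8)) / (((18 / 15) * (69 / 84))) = -1.65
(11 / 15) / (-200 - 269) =-11 / 7035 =-0.00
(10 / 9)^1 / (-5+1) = -5 / 18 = -0.28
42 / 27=14 / 9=1.56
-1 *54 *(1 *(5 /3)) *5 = -450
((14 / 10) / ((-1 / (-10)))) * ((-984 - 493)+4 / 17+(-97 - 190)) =-24692.71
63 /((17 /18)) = 1134 /17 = 66.71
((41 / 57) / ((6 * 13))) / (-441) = -41 / 1960686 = -0.00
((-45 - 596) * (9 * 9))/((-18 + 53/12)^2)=-7476624/26569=-281.40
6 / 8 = 3 / 4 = 0.75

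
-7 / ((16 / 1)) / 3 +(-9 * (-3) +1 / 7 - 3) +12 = 12095 / 336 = 36.00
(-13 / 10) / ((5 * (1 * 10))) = -13 / 500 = -0.03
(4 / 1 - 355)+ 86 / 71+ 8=-24267 / 71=-341.79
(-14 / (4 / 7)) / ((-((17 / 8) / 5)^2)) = 39200 / 289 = 135.64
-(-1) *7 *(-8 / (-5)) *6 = 67.20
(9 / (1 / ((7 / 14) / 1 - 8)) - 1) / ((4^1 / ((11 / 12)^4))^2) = -29367166697 / 13759414272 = -2.13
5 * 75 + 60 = 435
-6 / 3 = -2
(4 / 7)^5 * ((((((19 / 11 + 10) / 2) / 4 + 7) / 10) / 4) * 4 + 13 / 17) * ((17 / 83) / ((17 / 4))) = 1234176 / 260861447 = 0.00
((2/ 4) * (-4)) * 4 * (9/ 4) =-18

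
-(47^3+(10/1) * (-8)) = -103743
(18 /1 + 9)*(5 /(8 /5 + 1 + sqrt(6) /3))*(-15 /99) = -43875 /5027 + 5625*sqrt(6) /5027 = -5.99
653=653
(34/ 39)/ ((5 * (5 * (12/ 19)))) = 323/ 5850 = 0.06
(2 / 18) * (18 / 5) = 2 / 5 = 0.40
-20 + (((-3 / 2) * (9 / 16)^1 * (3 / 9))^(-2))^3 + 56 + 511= 1364440051 / 531441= 2567.43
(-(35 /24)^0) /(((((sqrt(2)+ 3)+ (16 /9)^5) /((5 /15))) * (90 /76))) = -101864935638 /7477116519635+ 4907326194 * sqrt(2) /7477116519635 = -0.01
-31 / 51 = -0.61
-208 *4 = -832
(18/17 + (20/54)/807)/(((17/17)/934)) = 366475448/370413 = 989.37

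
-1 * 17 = -17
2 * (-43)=-86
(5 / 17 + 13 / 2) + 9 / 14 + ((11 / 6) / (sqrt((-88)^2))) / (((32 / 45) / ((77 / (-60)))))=1803317 / 243712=7.40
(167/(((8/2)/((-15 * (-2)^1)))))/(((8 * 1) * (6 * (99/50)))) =20875/1584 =13.18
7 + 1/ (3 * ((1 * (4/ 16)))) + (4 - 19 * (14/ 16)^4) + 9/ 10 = 128771/ 61440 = 2.10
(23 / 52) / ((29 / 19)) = 437 / 1508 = 0.29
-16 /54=-8 /27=-0.30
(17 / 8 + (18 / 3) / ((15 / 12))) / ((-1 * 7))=-277 / 280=-0.99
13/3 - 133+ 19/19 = -383/3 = -127.67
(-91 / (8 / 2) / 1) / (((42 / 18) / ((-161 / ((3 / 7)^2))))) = 102557 / 12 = 8546.42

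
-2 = -2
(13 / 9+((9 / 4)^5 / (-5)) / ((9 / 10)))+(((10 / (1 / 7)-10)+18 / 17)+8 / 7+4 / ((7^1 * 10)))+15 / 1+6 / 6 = 26199011 / 391680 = 66.89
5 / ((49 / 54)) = 270 / 49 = 5.51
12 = 12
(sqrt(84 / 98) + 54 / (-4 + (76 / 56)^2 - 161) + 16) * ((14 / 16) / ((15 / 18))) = 3 * sqrt(42) / 20 + 526134 / 31979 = 17.42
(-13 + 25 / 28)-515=-14759 / 28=-527.11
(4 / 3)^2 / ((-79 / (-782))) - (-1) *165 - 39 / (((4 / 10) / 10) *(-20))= 657953 / 2844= 231.35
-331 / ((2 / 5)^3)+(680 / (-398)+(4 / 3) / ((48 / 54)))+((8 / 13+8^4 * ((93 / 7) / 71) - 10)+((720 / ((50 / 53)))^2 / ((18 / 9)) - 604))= 286218.11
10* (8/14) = 40/7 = 5.71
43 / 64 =0.67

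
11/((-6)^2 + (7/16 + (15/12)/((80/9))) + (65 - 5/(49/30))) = 34496/308949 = 0.11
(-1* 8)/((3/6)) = -16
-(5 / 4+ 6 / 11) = -79 / 44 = -1.80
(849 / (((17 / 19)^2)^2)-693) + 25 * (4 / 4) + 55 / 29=1595258184 / 2422109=658.62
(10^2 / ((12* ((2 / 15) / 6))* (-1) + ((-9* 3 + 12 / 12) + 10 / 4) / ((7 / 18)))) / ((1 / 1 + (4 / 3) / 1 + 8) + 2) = -31500 / 235801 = -0.13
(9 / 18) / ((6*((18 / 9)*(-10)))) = -1 / 240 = -0.00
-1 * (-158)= 158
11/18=0.61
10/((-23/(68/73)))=-680/1679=-0.41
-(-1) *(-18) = -18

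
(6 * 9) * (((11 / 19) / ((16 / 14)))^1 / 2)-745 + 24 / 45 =-1666199 / 2280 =-730.79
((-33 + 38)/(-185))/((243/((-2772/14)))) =22/999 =0.02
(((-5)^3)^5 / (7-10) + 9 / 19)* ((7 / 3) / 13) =4058837890814 / 2223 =1825838007.56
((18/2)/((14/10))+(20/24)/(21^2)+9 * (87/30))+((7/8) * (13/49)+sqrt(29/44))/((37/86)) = 43 * sqrt(319)/407+32376227/979020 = 34.96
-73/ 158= -0.46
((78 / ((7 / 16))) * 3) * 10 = 37440 / 7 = 5348.57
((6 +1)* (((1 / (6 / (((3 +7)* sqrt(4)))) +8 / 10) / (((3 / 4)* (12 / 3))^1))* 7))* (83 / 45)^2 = 20928782 / 91125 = 229.67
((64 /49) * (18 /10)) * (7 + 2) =5184 /245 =21.16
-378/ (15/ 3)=-378/ 5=-75.60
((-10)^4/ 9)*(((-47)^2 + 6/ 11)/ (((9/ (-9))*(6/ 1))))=-121525000/ 297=-409175.08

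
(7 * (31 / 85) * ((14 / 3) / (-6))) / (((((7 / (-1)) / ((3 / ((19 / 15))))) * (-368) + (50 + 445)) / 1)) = -1519 / 1210723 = -0.00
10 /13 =0.77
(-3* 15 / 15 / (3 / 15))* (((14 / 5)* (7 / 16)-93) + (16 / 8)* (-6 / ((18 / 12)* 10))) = 11109 / 8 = 1388.62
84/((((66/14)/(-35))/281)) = -175241.82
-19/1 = -19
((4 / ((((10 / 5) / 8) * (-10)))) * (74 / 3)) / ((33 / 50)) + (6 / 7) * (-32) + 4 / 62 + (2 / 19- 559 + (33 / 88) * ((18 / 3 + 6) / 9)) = -527002853 / 816354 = -645.56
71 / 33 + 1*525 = 17396 / 33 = 527.15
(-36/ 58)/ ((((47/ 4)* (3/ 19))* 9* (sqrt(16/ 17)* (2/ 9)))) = -57* sqrt(17)/ 1363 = -0.17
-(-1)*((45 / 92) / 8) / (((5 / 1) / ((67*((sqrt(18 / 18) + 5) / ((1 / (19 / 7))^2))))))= 36.22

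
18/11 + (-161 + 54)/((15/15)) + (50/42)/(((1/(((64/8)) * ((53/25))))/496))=2289005/231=9909.11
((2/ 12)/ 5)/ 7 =1/ 210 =0.00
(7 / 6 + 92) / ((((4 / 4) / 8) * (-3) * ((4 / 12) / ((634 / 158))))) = -708812 / 237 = -2990.77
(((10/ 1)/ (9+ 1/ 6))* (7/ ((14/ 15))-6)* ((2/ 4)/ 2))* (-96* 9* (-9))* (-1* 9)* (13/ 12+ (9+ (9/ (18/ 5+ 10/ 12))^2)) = -79130095236/ 194579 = -406673.36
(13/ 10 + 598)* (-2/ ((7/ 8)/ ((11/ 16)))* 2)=-65923/ 35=-1883.51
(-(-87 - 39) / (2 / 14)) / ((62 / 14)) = 6174 / 31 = 199.16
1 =1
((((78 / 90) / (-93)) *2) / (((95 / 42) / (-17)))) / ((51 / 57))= 364 / 2325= 0.16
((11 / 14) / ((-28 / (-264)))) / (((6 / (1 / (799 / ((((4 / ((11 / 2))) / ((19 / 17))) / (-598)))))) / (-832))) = 0.00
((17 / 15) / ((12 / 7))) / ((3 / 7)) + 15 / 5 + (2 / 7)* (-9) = 7451 / 3780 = 1.97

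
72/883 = 0.08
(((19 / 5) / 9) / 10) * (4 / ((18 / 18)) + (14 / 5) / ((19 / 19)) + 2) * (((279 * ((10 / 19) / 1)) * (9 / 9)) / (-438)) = -682 / 5475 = -0.12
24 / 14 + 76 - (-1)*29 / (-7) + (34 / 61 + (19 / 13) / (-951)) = 391317926 / 5279001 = 74.13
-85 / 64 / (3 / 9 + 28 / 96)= -17 / 8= -2.12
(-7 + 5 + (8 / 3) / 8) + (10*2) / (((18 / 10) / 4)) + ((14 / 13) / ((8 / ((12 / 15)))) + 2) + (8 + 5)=33863 / 585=57.89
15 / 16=0.94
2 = 2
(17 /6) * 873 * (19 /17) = 2764.50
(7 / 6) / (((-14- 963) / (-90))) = 105 / 977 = 0.11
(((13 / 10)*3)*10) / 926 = 39 / 926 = 0.04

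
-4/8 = -0.50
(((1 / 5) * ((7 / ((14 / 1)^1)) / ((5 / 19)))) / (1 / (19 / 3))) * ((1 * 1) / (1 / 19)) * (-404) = -18473.57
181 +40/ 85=3085/ 17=181.47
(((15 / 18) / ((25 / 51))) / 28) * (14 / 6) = 17 / 120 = 0.14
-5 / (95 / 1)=-1 / 19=-0.05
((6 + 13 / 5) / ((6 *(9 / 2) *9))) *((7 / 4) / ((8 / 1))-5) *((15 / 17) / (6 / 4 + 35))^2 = -215 / 2174232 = -0.00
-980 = -980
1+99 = 100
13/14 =0.93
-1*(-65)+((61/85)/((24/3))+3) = 68.09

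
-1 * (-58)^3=195112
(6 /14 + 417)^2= 174246.61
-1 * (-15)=15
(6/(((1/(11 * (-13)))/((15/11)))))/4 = -585/2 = -292.50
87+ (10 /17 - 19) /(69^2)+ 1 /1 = 7122143 /80937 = 88.00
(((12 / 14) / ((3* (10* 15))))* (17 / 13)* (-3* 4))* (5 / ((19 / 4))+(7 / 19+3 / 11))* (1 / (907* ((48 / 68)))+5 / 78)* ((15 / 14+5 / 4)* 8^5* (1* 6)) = -48214867968 / 31776745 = -1517.30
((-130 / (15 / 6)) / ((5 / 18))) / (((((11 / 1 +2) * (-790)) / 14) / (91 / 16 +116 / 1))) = 122661 / 3950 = 31.05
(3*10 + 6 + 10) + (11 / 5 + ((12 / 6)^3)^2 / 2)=401 / 5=80.20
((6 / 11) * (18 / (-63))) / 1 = -12 / 77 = -0.16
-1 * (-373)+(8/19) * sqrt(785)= 8 * sqrt(785)/19+373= 384.80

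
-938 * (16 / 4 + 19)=-21574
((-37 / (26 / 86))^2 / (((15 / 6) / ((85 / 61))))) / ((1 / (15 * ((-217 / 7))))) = -40019552610 / 10309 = -3882001.42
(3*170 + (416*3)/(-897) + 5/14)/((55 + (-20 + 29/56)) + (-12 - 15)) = 218516/3657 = 59.75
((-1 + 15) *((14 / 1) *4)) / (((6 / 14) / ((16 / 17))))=87808 / 51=1721.73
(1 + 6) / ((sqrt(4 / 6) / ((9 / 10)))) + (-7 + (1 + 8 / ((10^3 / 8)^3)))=1.72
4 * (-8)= -32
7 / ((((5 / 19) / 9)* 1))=1197 / 5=239.40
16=16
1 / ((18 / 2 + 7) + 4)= 1 / 20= 0.05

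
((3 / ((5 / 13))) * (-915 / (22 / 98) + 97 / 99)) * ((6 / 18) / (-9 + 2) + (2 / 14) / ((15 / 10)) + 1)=-33297.99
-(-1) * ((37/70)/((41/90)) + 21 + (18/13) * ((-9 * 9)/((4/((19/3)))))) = -1159719/7462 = -155.42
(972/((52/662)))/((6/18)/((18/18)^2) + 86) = 482598/3367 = 143.33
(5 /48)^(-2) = 2304 /25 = 92.16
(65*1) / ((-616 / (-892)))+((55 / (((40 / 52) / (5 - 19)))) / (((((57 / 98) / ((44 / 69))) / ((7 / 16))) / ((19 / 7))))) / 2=-35543573 / 63756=-557.49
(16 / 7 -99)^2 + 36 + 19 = 461024 / 49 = 9408.65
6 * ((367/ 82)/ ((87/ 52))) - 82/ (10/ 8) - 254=-1804602/ 5945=-303.55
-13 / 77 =-0.17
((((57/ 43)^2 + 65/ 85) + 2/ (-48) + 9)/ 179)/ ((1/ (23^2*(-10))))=-22907220875/ 67518084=-339.28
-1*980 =-980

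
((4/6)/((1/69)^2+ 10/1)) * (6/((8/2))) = 4761/47611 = 0.10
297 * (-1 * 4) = -1188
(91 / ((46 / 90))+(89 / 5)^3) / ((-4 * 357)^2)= 8363081 / 2931327000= 0.00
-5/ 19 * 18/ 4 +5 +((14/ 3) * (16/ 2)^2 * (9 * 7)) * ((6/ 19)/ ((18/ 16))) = 10571/ 2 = 5285.50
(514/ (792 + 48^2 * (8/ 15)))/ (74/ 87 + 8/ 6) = 7453/ 63992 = 0.12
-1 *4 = -4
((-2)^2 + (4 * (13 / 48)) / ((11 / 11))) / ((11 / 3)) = 61 / 44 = 1.39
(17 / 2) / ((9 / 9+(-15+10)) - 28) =-17 / 64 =-0.27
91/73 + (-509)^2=18913004/73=259082.25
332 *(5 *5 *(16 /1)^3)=33996800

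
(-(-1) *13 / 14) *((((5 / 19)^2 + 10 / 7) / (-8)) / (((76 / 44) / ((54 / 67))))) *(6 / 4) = -43841655 / 360289552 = -0.12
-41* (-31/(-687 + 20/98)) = -62279/33653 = -1.85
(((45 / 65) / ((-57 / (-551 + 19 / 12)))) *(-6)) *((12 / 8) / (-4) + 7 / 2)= -26025 / 208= -125.12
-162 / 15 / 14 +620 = 21673 / 35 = 619.23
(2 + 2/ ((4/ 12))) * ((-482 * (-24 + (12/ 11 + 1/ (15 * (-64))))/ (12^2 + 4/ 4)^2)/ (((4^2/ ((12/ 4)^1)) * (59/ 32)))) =58305371/ 136452250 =0.43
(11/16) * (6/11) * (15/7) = 45/56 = 0.80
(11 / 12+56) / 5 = 683 / 60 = 11.38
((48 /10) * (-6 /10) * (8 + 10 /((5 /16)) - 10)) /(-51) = 144 /85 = 1.69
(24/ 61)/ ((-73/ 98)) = -2352/ 4453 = -0.53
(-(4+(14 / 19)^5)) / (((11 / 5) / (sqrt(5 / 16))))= -13052775*sqrt(5) / 27237089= -1.07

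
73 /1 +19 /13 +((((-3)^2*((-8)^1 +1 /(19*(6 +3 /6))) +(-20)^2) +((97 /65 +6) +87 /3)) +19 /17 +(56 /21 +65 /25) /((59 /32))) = 1646242159 /3716115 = 443.00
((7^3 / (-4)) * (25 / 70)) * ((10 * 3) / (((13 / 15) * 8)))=-55125 / 416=-132.51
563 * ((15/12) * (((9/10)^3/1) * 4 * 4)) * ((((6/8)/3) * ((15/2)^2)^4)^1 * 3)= 126225541265625/2048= 61633565071.11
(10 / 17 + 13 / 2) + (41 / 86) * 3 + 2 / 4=13185 / 1462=9.02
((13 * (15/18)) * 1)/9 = 65/54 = 1.20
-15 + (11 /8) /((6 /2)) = -349 /24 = -14.54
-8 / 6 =-4 / 3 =-1.33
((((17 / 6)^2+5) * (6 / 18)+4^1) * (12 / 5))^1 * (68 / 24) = 15317 / 270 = 56.73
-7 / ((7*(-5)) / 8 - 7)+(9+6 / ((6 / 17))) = 346 / 13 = 26.62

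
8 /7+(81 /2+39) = 1129 /14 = 80.64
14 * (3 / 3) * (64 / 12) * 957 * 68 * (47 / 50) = 114186688 / 25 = 4567467.52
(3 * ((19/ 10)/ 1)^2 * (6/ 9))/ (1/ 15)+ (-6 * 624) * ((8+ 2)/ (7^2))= -655.78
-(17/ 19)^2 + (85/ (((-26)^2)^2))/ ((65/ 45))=-0.80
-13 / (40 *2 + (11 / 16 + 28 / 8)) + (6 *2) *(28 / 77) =62368 / 14817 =4.21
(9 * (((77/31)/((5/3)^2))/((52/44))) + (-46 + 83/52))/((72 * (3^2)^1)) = -1515047/26114400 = -0.06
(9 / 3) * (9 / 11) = 27 / 11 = 2.45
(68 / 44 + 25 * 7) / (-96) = -1.84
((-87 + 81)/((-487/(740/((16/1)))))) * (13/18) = 2405/5844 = 0.41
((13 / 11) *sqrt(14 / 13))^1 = sqrt(182) / 11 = 1.23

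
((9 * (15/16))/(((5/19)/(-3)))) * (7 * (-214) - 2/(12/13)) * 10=23087565/16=1442972.81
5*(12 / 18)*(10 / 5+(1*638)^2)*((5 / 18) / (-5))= -678410 / 9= -75378.89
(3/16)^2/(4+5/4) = 3/448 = 0.01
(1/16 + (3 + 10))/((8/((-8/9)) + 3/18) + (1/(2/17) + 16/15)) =285/16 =17.81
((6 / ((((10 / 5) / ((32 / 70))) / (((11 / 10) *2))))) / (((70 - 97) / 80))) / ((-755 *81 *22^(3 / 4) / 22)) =2816 *22^(1 / 4) / 19263825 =0.00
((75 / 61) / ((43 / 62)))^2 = 21622500 / 6880129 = 3.14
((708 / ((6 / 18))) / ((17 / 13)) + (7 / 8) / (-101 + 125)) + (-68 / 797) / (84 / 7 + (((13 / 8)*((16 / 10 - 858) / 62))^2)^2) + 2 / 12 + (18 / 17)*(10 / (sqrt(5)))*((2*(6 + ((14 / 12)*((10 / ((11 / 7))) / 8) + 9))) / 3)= 4205*sqrt(5) / 187 + 845378265468931262464639593 / 520412627339257874510656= 1674.72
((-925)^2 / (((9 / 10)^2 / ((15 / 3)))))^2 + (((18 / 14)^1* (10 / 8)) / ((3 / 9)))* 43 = 5124658984413086605 / 183708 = 27895676750131.11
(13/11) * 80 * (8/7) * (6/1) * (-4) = -2593.25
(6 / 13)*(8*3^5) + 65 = 12509 / 13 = 962.23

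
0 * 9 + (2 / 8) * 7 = 7 / 4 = 1.75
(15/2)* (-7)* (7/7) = -105/2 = -52.50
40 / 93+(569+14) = 54259 / 93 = 583.43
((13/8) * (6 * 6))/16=117/32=3.66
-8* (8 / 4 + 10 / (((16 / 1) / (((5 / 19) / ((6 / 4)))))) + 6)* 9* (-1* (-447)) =-261000.95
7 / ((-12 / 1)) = -7 / 12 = -0.58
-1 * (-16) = 16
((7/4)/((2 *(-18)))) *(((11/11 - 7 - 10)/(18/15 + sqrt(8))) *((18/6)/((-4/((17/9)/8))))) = 595/23616 - 2975 *sqrt(2)/70848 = -0.03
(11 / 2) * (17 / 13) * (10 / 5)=187 / 13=14.38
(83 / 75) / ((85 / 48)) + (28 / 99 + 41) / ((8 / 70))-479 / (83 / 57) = 2297736079 / 69844500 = 32.90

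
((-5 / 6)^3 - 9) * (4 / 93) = -2069 / 5022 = -0.41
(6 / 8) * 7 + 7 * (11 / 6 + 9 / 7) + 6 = 397 / 12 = 33.08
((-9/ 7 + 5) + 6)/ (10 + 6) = 17/ 28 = 0.61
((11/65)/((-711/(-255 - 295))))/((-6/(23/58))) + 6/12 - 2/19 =5898865/15278679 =0.39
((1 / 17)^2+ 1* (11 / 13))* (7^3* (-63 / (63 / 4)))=-1165.67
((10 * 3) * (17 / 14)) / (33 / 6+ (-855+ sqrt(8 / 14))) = -288830 / 6735397 - 680 * sqrt(7) / 47147779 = -0.04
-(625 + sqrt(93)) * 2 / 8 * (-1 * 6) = 3 * sqrt(93) / 2 + 1875 / 2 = 951.97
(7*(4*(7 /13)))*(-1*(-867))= 169932 /13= 13071.69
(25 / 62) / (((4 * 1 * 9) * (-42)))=-25 / 93744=-0.00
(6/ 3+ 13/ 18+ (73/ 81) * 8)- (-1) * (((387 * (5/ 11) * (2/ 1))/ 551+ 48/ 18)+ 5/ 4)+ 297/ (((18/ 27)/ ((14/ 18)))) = 708893813/ 1963764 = 360.99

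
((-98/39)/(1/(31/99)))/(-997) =3038/3849417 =0.00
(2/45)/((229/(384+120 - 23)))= 962/10305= 0.09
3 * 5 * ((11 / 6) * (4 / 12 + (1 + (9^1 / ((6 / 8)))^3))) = 142670 / 3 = 47556.67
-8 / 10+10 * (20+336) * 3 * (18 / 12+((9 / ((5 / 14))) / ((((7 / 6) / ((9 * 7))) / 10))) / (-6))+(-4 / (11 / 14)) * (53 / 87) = -115826781368 / 4785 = -24206223.90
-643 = -643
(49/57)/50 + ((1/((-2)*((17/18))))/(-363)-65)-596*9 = -31827131707/5862450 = -5428.98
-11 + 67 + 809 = 865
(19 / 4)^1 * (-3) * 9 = -513 / 4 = -128.25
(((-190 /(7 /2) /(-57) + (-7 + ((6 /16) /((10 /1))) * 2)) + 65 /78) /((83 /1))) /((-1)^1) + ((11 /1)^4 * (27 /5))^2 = 726331917516547 /116200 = 6250704970.02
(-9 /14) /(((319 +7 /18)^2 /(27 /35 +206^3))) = -446094909846 /8097495245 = -55.09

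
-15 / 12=-5 / 4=-1.25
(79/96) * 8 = 79/12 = 6.58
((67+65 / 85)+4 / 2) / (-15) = -1186 / 255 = -4.65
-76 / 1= -76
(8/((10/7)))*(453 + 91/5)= 65968/25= 2638.72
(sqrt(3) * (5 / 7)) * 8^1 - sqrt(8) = -2 * sqrt(2) + 40 * sqrt(3) / 7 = 7.07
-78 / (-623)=78 / 623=0.13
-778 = -778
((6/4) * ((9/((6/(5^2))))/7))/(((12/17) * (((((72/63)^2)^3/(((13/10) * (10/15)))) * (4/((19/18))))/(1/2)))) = 352862965/603979776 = 0.58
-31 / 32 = -0.97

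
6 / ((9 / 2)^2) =8 / 27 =0.30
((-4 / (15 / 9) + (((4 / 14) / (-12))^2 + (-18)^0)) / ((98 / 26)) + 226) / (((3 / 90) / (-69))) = -2242781083 / 4802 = -467051.45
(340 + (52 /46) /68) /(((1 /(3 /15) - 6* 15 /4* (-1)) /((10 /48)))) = 88631 /34408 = 2.58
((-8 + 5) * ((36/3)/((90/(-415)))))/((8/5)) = 415/4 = 103.75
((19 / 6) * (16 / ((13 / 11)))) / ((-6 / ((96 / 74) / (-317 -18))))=0.03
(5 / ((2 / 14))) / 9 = 35 / 9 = 3.89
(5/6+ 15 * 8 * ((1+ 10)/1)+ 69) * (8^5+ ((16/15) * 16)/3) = 6149245312/135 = 45549965.27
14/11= 1.27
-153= -153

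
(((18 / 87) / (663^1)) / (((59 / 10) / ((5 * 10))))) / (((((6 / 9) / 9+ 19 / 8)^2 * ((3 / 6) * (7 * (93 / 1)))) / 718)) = 22332672000 / 22962192906107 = 0.00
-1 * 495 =-495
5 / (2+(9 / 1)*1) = 5 / 11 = 0.45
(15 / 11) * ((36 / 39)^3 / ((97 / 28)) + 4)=5.76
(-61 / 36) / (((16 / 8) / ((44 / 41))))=-671 / 738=-0.91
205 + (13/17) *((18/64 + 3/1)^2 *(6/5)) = 1870315/8704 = 214.88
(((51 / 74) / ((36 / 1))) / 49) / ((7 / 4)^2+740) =34 / 64664271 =0.00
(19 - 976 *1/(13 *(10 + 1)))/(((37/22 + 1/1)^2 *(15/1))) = 76604/678795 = 0.11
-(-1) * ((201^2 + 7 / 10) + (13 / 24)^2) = 116357741 / 2880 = 40401.99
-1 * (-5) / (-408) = -5 / 408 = -0.01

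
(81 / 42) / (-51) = -9 / 238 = -0.04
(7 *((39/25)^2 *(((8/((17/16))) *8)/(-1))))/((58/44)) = -239855616/308125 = -778.44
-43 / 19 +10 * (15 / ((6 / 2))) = 907 / 19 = 47.74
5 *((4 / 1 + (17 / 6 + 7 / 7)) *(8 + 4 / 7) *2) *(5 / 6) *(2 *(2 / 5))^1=9400 / 21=447.62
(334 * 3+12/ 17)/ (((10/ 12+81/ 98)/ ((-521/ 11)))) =-652751001/ 22814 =-28611.86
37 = 37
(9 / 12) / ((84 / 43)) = 43 / 112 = 0.38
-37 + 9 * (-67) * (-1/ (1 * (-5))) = -788/ 5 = -157.60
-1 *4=-4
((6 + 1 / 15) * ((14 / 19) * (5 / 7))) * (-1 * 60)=-3640 / 19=-191.58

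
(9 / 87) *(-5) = -0.52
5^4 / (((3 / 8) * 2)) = 2500 / 3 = 833.33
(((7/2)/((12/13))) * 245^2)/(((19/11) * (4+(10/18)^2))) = 1622295675/53048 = 30581.66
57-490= -433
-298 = -298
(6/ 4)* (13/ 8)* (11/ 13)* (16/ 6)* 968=5324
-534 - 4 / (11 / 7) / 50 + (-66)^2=1051036 / 275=3821.95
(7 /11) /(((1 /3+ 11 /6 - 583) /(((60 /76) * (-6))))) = 756 /145673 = 0.01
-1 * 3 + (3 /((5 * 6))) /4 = -119 /40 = -2.98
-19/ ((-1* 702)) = 19/ 702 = 0.03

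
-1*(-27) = 27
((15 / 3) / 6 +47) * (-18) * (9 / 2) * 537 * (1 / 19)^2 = -4161213 / 722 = -5763.45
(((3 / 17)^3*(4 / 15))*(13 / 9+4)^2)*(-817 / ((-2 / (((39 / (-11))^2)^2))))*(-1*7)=-7059243635262 / 359656165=-19627.76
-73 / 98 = -0.74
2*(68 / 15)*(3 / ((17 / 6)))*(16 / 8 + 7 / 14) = 24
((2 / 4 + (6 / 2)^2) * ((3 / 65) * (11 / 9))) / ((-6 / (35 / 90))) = -1463 / 42120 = -0.03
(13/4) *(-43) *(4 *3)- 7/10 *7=-16819/10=-1681.90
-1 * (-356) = 356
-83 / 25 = -3.32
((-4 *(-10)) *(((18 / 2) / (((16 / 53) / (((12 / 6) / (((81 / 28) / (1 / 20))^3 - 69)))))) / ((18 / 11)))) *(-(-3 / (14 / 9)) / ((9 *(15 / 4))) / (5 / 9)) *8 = 342804 / 55338715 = 0.01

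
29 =29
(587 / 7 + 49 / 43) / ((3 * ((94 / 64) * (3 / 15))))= 1364480 / 14147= 96.45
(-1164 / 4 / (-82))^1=291 / 82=3.55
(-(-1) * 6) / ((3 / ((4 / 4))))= 2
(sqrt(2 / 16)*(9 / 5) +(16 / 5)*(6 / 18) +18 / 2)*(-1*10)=-302 / 3-9*sqrt(2) / 2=-107.03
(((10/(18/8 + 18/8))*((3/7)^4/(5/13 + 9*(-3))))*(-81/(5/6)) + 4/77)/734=744160/1676860801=0.00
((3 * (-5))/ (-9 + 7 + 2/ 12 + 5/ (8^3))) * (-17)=-391680/ 2801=-139.84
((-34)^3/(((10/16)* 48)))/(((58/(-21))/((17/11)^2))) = 19877998/17545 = 1132.97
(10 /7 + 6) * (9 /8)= 117 /14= 8.36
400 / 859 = 0.47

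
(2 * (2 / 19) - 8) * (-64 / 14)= 4736 / 133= 35.61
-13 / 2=-6.50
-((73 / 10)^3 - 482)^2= -8645838289 / 1000000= -8645.84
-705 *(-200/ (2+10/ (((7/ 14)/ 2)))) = 23500/ 7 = 3357.14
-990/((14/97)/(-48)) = 2304720/7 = 329245.71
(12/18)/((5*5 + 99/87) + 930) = 29/41592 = 0.00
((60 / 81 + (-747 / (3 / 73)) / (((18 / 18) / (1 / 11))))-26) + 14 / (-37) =-1678.09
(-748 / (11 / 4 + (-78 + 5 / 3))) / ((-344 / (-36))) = 40392 / 37969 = 1.06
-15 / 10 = -3 / 2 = -1.50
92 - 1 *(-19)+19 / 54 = 6013 / 54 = 111.35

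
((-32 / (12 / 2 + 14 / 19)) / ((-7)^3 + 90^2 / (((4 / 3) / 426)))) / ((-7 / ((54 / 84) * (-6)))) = -513 / 507170972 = -0.00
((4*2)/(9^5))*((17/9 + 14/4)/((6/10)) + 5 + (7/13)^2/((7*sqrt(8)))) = 14*sqrt(2)/9979281 + 3020/1594323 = 0.00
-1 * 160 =-160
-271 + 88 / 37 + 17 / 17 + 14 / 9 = -88600 / 333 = -266.07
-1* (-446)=446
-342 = -342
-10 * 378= -3780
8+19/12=115/12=9.58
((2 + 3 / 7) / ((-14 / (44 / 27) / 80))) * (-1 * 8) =239360 / 1323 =180.92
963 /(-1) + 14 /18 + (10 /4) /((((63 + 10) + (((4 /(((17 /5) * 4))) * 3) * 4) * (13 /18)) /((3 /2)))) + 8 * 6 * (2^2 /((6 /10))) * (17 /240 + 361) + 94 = 15906269725 /138708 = 114674.49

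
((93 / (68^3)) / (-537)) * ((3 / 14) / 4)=-93 / 3151866368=-0.00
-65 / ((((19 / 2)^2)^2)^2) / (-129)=16640 / 2190879632289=0.00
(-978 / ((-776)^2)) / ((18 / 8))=-163 / 225816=-0.00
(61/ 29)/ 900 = 61/ 26100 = 0.00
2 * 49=98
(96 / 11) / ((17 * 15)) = 32 / 935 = 0.03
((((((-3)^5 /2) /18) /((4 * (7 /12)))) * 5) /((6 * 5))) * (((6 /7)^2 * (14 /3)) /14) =-0.12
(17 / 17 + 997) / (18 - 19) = -998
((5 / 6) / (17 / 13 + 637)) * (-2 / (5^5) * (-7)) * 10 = 91 / 1555875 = 0.00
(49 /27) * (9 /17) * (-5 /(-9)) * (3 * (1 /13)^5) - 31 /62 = -56807339 /113615658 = -0.50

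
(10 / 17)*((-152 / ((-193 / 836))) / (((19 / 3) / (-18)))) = -1100.74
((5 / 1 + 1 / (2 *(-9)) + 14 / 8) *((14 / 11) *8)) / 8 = 1687 / 198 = 8.52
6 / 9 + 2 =8 / 3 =2.67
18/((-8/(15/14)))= -135/56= -2.41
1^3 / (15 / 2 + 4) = 2 / 23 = 0.09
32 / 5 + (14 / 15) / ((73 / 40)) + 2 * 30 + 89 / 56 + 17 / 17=4261783 / 61320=69.50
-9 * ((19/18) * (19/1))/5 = -361/10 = -36.10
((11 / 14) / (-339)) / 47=-11 / 223062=-0.00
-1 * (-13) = 13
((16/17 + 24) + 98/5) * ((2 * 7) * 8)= 424032/85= 4988.61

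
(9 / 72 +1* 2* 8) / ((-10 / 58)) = -3741 / 40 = -93.52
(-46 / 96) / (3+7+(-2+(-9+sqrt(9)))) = -23 / 96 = -0.24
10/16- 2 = -11/8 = -1.38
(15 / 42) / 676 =5 / 9464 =0.00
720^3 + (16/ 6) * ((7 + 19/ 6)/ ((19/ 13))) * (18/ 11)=78008838344/ 209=373248030.35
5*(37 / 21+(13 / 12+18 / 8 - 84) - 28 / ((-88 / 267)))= 13975 / 462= 30.25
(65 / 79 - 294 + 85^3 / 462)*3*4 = 75630986 / 6083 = 12433.17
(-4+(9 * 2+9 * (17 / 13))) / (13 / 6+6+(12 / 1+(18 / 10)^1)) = 1.17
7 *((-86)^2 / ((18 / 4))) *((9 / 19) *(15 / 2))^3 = 3538292625 / 6859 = 515861.30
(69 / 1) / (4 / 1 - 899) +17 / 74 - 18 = -1182031 / 66230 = -17.85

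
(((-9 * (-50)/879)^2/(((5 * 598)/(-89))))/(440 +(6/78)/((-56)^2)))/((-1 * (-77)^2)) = 4272000/1428562676647469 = 0.00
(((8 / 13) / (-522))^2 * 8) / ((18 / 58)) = 128 / 3572829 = 0.00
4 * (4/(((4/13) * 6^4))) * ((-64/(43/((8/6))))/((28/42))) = -416/3483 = -0.12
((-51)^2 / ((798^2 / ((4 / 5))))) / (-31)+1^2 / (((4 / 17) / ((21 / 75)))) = 65248941 / 54835900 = 1.19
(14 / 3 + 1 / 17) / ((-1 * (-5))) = 241 / 255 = 0.95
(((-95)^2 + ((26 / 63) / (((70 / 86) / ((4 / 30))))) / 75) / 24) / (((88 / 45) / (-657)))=-1634297928853 / 12936000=-126337.19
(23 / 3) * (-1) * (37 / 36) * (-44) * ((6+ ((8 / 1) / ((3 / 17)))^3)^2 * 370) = 21918627521958308680 / 19683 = 1113581645173922.10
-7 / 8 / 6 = -7 / 48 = -0.15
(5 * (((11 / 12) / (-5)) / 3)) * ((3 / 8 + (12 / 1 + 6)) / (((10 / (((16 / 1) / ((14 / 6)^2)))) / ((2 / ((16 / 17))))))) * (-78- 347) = 47685 / 32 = 1490.16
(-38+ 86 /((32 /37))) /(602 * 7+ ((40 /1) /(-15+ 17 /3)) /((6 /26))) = 6881 /469888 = 0.01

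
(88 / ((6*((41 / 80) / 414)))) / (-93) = -161920 / 1271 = -127.40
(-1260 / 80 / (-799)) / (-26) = -63 / 83096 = -0.00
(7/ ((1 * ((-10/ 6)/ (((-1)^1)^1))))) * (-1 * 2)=-42/ 5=-8.40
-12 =-12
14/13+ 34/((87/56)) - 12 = 12398/1131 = 10.96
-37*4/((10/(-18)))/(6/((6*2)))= 2664/5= 532.80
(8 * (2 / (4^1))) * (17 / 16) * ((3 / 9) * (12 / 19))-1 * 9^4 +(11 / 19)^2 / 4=-9472671 / 1444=-6560.02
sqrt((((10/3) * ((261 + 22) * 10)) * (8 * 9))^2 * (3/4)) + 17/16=17/16 + 339600 * sqrt(3)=588205.52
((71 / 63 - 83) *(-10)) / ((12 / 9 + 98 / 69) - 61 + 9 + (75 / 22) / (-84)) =-104397920 / 6284679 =-16.61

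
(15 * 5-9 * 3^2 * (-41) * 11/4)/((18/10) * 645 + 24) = 7.77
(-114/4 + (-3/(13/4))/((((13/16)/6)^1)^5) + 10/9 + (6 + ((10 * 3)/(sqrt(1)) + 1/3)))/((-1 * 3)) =1760427910567/260647686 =6754.05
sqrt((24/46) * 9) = 6 * sqrt(69)/23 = 2.17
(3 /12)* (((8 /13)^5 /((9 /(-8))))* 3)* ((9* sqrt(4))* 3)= -1179648 /371293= -3.18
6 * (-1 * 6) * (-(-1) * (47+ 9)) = -2016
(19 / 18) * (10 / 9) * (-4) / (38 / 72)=-80 / 9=-8.89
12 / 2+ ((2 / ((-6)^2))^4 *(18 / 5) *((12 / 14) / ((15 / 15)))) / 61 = 12451321 / 2075220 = 6.00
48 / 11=4.36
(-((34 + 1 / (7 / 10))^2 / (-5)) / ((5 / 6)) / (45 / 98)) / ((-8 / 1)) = -30752 / 375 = -82.01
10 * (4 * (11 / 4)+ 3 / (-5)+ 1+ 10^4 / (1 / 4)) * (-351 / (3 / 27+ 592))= -1263960126 / 5329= -237185.24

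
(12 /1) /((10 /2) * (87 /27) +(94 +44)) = 108 /1387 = 0.08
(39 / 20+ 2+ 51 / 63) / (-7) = -0.68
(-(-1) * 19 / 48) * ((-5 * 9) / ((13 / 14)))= -1995 / 104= -19.18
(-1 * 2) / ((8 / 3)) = -3 / 4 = -0.75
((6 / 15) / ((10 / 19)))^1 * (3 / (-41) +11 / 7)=1634 / 1435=1.14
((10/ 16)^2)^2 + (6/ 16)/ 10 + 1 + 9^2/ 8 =231733/ 20480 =11.32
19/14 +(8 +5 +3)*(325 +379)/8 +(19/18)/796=141353017/100296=1409.36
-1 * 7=-7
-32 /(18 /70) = -1120 /9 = -124.44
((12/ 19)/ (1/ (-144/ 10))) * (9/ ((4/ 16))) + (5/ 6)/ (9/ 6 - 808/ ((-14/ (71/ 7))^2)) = -189364874107/ 578367885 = -327.41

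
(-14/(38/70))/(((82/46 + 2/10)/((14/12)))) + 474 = 5962879/12996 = 458.82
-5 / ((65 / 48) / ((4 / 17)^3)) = -3072 / 63869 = -0.05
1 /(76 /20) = 5 /19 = 0.26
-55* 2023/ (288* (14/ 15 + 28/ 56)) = -556325/ 2064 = -269.54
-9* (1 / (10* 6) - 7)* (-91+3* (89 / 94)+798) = 16774665 / 376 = 44613.47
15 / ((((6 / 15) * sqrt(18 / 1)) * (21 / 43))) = 1075 * sqrt(2) / 84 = 18.10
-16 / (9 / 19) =-304 / 9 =-33.78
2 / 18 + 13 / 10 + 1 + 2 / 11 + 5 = 7517 / 990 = 7.59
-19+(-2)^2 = -15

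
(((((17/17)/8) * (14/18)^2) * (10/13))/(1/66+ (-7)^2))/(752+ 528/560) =18865/11969374482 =0.00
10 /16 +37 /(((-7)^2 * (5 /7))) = 471 /280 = 1.68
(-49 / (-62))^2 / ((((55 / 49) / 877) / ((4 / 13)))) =103178173 / 687115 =150.16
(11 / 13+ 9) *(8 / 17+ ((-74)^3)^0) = 3200 / 221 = 14.48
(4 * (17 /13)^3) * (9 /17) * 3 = 14.21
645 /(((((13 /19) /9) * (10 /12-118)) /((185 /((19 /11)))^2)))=-3898347750 /4693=-830672.86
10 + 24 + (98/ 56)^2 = 593/ 16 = 37.06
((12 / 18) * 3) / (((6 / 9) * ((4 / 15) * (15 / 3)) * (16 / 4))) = 9 / 16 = 0.56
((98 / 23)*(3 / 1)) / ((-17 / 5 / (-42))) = 61740 / 391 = 157.90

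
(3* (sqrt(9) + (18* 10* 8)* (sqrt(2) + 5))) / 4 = 1080* sqrt(2) + 21609 / 4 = 6929.60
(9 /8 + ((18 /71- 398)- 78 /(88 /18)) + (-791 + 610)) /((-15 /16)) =2472442 /3905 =633.15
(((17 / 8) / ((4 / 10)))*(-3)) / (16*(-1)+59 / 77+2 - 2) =385 / 368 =1.05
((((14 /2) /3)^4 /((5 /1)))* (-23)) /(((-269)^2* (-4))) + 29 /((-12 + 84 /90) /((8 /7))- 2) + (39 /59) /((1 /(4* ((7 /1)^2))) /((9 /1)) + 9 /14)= -1600610903979317 /1100564401996260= -1.45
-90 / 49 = -1.84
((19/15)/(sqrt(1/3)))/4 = 0.55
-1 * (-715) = 715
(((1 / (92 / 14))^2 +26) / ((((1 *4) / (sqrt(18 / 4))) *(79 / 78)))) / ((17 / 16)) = 6442605 *sqrt(2) / 710447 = 12.82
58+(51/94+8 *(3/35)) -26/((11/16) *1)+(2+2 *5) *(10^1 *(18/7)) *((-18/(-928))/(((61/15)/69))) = 122.96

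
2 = 2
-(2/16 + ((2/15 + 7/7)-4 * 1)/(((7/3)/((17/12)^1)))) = 1357/840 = 1.62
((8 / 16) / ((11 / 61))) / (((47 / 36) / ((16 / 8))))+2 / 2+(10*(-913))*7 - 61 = -33070294 / 517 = -63965.75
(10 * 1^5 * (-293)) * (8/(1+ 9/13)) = -152360/11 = -13850.91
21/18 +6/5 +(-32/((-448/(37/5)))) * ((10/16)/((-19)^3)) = 27270829/11523120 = 2.37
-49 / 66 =-0.74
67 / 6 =11.17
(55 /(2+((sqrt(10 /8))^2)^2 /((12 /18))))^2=3097600 /19321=160.32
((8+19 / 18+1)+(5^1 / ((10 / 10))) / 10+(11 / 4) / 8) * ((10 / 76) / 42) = 0.03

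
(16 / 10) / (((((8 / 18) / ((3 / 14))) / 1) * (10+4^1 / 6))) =81 / 1120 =0.07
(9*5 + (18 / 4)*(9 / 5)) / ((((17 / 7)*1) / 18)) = 33453 / 85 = 393.56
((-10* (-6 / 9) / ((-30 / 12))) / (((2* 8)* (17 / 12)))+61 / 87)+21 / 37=62990 / 54723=1.15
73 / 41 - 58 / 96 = 2315 / 1968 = 1.18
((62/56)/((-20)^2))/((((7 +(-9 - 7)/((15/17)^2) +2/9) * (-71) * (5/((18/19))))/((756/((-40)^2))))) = 67797/258921664000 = 0.00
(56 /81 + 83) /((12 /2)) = 6779 /486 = 13.95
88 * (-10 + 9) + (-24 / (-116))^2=-73972 / 841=-87.96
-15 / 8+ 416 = 3313 / 8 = 414.12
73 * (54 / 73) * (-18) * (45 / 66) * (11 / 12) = -1215 / 2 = -607.50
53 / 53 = 1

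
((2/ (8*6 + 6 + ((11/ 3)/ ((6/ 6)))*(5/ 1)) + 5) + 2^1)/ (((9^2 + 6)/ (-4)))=-6100/ 18879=-0.32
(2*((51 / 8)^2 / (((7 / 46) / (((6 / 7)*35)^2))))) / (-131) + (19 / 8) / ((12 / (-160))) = -40728985 / 11004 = -3701.29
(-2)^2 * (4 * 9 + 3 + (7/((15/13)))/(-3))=6656/45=147.91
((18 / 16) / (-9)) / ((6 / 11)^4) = -1.41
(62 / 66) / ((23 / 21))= 217 / 253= 0.86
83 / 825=0.10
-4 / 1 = -4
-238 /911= -0.26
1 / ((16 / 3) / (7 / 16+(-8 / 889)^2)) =0.08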